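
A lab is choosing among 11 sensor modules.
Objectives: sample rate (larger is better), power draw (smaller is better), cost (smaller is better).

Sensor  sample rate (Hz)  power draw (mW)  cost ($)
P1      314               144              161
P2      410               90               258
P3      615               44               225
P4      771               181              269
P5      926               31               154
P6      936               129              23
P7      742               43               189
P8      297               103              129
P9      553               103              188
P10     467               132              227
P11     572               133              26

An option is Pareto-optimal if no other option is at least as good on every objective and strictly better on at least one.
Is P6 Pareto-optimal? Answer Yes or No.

Yes

P1: worse on sample rate (314 vs 936).
P2: worse on sample rate (410 vs 936).
P3: worse on sample rate (615 vs 936).
P4: worse on sample rate (771 vs 936).
P5: worse on sample rate (926 vs 936).
P7: worse on sample rate (742 vs 936).
P8: worse on sample rate (297 vs 936).
P9: worse on sample rate (553 vs 936).
P10: worse on sample rate (467 vs 936).
P11: worse on sample rate (572 vs 936).
No option is at least as good as P6 on every objective and strictly better on one.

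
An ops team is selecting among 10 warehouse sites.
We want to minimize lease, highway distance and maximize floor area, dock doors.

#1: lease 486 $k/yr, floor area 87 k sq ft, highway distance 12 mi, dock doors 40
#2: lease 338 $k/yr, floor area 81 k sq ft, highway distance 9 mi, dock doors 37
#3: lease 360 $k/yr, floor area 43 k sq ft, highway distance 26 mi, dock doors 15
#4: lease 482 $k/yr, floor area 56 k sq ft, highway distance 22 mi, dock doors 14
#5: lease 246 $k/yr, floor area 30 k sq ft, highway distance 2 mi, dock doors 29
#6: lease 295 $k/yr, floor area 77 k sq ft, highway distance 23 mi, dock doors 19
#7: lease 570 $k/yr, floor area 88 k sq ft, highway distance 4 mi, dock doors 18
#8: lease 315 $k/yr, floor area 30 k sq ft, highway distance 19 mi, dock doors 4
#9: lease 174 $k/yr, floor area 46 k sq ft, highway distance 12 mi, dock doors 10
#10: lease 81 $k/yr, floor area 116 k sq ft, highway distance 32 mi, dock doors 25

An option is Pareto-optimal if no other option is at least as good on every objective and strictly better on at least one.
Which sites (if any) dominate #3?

#2: lease 338≤360, floor area 81≥43, highway distance 9≤26, dock doors 37≥15 — dominates #3.
#6: lease 295≤360, floor area 77≥43, highway distance 23≤26, dock doors 19≥15 — dominates #3.
Others (#1, #4, #5, #7, #8, #9, #10) are each worse than #3 on at least one objective.

#2, #6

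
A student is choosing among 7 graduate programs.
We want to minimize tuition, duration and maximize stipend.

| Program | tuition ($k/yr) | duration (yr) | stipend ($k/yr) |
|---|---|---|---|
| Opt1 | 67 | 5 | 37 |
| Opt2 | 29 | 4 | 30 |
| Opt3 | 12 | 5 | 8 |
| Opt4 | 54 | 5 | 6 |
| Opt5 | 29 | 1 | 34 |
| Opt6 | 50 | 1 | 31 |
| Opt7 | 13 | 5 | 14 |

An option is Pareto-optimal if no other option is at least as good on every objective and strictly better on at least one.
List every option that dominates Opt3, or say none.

Opt1: worse on tuition (67 vs 12).
Opt2: worse on tuition (29 vs 12).
Opt4: worse on tuition (54 vs 12).
Opt5: worse on tuition (29 vs 12).
Opt6: worse on tuition (50 vs 12).
Opt7: worse on tuition (13 vs 12).
No option dominates Opt3.

none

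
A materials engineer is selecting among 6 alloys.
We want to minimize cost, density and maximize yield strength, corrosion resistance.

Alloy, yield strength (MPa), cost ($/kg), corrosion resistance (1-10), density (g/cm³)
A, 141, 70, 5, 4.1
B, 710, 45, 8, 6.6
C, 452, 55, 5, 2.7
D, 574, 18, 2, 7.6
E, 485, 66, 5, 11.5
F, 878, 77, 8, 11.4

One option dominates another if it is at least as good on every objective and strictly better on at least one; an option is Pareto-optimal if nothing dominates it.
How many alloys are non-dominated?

4

A: dominated by C (yield strength 452≥141, cost 55≤70, corrosion resistance 5≥5, density 2.7≤4.1).
B: not dominated.
C: not dominated (best density).
D: not dominated (best cost).
E: dominated by B (yield strength 710≥485, cost 45≤66, corrosion resistance 8≥5, density 6.6≤11.5).
F: not dominated (best yield strength).
Pareto-optimal: B, C, D, F → 4.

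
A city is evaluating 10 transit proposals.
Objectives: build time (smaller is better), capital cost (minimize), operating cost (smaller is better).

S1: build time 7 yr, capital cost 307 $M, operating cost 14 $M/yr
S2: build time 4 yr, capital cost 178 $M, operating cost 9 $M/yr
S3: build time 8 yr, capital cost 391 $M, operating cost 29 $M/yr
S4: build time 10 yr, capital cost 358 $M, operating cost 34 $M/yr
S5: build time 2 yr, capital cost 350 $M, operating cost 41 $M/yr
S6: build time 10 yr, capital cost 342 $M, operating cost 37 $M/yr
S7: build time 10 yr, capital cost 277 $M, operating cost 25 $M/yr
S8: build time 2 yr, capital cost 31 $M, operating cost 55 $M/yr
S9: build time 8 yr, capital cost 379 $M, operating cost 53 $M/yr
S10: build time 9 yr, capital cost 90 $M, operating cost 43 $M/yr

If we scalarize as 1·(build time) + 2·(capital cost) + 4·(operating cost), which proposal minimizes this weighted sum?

S8

S1: 1·7 + 2·307 + 4·14 = 677
S2: 1·4 + 2·178 + 4·9 = 396
S3: 1·8 + 2·391 + 4·29 = 906
S4: 1·10 + 2·358 + 4·34 = 862
S5: 1·2 + 2·350 + 4·41 = 866
S6: 1·10 + 2·342 + 4·37 = 842
S7: 1·10 + 2·277 + 4·25 = 664
S8: 1·2 + 2·31 + 4·55 = 284
S9: 1·8 + 2·379 + 4·53 = 978
S10: 1·9 + 2·90 + 4·43 = 361
Lowest: S8 at 284.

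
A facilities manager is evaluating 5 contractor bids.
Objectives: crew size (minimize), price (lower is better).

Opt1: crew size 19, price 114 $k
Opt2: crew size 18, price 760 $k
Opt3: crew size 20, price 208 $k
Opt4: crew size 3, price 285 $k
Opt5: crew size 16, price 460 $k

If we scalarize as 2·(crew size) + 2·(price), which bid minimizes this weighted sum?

Opt1

Opt1: 2·19 + 2·114 = 266
Opt2: 2·18 + 2·760 = 1556
Opt3: 2·20 + 2·208 = 456
Opt4: 2·3 + 2·285 = 576
Opt5: 2·16 + 2·460 = 952
Lowest: Opt1 at 266.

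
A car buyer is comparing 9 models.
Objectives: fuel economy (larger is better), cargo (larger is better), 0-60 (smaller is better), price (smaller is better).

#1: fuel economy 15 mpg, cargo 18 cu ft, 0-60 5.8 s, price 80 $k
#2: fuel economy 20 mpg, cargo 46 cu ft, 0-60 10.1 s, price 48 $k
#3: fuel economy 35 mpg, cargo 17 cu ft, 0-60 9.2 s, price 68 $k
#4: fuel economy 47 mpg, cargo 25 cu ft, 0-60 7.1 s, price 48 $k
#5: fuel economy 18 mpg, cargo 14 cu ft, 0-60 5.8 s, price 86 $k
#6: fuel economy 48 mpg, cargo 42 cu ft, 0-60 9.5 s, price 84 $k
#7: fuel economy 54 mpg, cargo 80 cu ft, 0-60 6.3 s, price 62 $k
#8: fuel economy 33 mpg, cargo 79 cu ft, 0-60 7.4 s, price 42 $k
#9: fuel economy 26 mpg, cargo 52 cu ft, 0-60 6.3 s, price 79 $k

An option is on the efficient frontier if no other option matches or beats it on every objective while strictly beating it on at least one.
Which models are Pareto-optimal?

#1, #4, #5, #7, #8

#1: not dominated.
#2: dominated by #8 (fuel economy 33≥20, cargo 79≥46, 0-60 7.4≤10.1, price 42≤48).
#3: dominated by #4 (fuel economy 47≥35, cargo 25≥17, 0-60 7.1≤9.2, price 48≤68).
#4: not dominated.
#5: not dominated.
#6: dominated by #7 (fuel economy 54≥48, cargo 80≥42, 0-60 6.3≤9.5, price 62≤84).
#7: not dominated (best fuel economy).
#8: not dominated (best price).
#9: dominated by #7 (fuel economy 54≥26, cargo 80≥52, 0-60 6.3≤6.3, price 62≤79).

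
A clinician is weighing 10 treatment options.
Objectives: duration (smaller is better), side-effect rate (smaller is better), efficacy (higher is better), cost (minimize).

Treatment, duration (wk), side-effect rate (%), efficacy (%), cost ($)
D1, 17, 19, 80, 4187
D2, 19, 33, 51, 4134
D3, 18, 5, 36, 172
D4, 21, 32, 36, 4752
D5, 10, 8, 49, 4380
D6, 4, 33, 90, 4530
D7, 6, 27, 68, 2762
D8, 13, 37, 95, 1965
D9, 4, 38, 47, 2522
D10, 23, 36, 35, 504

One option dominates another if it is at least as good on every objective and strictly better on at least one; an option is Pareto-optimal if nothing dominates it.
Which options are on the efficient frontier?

D1, D3, D5, D6, D7, D8, D9

D1: not dominated.
D2: dominated by D7 (duration 6≤19, side-effect rate 27≤33, efficacy 68≥51, cost 2762≤4134).
D3: not dominated (best side-effect rate).
D4: dominated by D1 (duration 17≤21, side-effect rate 19≤32, efficacy 80≥36, cost 4187≤4752).
D5: not dominated.
D6: not dominated.
D7: not dominated.
D8: not dominated (best efficacy).
D9: not dominated.
D10: dominated by D3 (duration 18≤23, side-effect rate 5≤36, efficacy 36≥35, cost 172≤504).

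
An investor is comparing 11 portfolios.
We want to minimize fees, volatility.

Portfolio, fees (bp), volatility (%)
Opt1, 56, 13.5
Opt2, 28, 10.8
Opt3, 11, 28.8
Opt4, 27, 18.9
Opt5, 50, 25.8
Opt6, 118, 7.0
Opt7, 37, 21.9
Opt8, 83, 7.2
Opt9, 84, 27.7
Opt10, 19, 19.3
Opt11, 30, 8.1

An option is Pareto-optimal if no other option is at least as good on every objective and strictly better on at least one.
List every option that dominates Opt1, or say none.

Opt2: fees 28≤56, volatility 10.8≤13.5 — dominates Opt1.
Opt11: fees 30≤56, volatility 8.1≤13.5 — dominates Opt1.
Others (Opt3, Opt4, Opt5, Opt6, Opt7, Opt8, Opt9, Opt10) are each worse than Opt1 on at least one objective.

Opt2, Opt11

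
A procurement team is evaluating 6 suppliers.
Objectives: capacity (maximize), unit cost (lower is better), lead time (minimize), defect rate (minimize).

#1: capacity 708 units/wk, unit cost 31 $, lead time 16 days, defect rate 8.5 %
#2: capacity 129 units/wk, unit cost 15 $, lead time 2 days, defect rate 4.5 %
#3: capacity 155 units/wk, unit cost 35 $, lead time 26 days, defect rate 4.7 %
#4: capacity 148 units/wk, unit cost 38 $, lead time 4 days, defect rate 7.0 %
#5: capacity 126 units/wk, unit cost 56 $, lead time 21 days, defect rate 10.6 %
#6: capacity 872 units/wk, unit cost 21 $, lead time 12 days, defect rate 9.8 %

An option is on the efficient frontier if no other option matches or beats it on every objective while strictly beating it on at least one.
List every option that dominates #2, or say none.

none

#1: worse on unit cost (31 vs 15).
#3: worse on unit cost (35 vs 15).
#4: worse on unit cost (38 vs 15).
#5: worse on capacity (126 vs 129).
#6: worse on unit cost (21 vs 15).
No option dominates #2.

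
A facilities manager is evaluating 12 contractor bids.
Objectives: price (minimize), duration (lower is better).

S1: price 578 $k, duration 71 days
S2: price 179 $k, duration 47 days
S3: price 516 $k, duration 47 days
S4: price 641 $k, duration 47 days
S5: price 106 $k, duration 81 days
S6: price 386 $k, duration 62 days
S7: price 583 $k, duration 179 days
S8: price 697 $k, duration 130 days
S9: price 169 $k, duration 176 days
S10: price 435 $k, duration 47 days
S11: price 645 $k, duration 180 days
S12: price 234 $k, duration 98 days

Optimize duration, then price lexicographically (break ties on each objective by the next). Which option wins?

First minimize duration: best is 47, kept {S2, S3, S4, S10}.
Then minimize price: best is 179, kept {S2}.

S2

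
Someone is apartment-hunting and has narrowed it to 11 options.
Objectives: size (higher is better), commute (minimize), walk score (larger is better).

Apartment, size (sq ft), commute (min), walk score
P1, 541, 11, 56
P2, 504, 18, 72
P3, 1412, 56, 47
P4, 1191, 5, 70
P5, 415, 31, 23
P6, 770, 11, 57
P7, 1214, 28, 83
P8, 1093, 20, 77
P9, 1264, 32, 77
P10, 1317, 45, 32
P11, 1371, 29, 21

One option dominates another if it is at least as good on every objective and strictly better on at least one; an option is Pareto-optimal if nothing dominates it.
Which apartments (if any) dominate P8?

P1: worse on size (541 vs 1093).
P2: worse on size (504 vs 1093).
P3: worse on commute (56 vs 20).
P4: worse on walk score (70 vs 77).
P5: worse on size (415 vs 1093).
P6: worse on size (770 vs 1093).
P7: worse on commute (28 vs 20).
P9: worse on commute (32 vs 20).
P10: worse on commute (45 vs 20).
P11: worse on commute (29 vs 20).
No option dominates P8.

none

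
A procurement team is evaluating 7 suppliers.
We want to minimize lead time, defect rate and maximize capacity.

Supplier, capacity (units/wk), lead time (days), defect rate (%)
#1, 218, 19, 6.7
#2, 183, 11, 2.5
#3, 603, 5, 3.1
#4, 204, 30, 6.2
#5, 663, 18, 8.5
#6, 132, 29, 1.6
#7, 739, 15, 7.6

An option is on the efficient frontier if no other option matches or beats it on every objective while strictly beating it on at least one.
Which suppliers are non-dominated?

#1: dominated by #3 (capacity 603≥218, lead time 5≤19, defect rate 3.1≤6.7).
#2: not dominated.
#3: not dominated (best lead time).
#4: dominated by #3 (capacity 603≥204, lead time 5≤30, defect rate 3.1≤6.2).
#5: dominated by #7 (capacity 739≥663, lead time 15≤18, defect rate 7.6≤8.5).
#6: not dominated (best defect rate).
#7: not dominated (best capacity).

#2, #3, #6, #7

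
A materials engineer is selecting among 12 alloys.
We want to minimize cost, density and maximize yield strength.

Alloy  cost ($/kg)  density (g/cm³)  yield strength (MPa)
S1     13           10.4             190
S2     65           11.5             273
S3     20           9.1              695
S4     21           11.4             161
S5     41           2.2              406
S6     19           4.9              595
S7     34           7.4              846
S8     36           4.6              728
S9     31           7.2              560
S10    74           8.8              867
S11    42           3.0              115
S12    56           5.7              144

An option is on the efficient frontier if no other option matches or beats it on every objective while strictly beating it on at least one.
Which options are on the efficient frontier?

S1: not dominated (best cost).
S2: dominated by S3 (cost 20≤65, density 9.1≤11.5, yield strength 695≥273).
S3: not dominated.
S4: dominated by S1 (cost 13≤21, density 10.4≤11.4, yield strength 190≥161).
S5: not dominated (best density).
S6: not dominated.
S7: not dominated.
S8: not dominated.
S9: dominated by S6 (cost 19≤31, density 4.9≤7.2, yield strength 595≥560).
S10: not dominated (best yield strength).
S11: dominated by S5 (cost 41≤42, density 2.2≤3.0, yield strength 406≥115).
S12: dominated by S5 (cost 41≤56, density 2.2≤5.7, yield strength 406≥144).

S1, S3, S5, S6, S7, S8, S10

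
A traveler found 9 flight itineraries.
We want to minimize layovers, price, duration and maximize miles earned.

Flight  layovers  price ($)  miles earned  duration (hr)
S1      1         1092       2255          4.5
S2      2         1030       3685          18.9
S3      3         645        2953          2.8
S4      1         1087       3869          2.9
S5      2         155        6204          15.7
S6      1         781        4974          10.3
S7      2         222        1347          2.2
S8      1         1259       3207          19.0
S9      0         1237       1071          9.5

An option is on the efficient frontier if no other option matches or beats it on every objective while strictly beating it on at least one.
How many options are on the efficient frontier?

6

S1: dominated by S4 (layovers 1≤1, price 1087≤1092, miles earned 3869≥2255, duration 2.9≤4.5).
S2: dominated by S5 (layovers 2≤2, price 155≤1030, miles earned 6204≥3685, duration 15.7≤18.9).
S3: not dominated.
S4: not dominated.
S5: not dominated (best price).
S6: not dominated.
S7: not dominated (best duration).
S8: dominated by S4 (layovers 1≤1, price 1087≤1259, miles earned 3869≥3207, duration 2.9≤19.0).
S9: not dominated (best layovers).
Pareto-optimal: S3, S4, S5, S6, S7, S9 → 6.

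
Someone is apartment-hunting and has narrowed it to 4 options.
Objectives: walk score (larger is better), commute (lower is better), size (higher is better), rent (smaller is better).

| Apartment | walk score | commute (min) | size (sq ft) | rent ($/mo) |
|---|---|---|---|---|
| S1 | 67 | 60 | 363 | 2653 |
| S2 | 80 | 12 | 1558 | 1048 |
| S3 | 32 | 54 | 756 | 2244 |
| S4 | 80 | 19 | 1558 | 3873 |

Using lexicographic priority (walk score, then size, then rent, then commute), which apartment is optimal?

S2

First maximize walk score: best is 80, kept {S2, S4}.
Then maximize size: best is 1558, kept {S2, S4}.
Then minimize rent: best is 1048, kept {S2}.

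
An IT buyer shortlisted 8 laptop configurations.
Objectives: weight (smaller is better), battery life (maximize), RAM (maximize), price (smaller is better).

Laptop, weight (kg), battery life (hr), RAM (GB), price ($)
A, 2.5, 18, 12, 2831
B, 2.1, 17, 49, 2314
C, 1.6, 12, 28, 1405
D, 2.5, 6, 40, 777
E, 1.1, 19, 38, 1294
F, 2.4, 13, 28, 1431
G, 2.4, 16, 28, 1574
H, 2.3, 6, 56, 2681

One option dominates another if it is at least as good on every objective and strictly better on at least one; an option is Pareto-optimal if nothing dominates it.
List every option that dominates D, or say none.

none

A: worse on RAM (12 vs 40).
B: worse on price (2314 vs 777).
C: worse on RAM (28 vs 40).
E: worse on RAM (38 vs 40).
F: worse on RAM (28 vs 40).
G: worse on RAM (28 vs 40).
H: worse on price (2681 vs 777).
No option dominates D.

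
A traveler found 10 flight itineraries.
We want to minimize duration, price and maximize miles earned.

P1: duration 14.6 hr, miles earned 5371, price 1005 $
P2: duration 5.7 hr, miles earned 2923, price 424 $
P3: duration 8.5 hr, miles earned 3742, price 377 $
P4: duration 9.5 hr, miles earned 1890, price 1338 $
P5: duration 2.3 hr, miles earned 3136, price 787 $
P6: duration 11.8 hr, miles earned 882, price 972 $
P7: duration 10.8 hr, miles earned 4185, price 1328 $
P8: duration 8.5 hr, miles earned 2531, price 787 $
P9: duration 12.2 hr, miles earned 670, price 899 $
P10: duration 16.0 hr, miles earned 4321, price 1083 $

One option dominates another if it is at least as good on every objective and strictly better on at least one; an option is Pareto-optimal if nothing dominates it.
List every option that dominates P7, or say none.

P1: worse on duration (14.6 vs 10.8).
P2: worse on miles earned (2923 vs 4185).
P3: worse on miles earned (3742 vs 4185).
P4: worse on miles earned (1890 vs 4185).
P5: worse on miles earned (3136 vs 4185).
P6: worse on duration (11.8 vs 10.8).
P8: worse on miles earned (2531 vs 4185).
P9: worse on duration (12.2 vs 10.8).
P10: worse on duration (16.0 vs 10.8).
No option dominates P7.

none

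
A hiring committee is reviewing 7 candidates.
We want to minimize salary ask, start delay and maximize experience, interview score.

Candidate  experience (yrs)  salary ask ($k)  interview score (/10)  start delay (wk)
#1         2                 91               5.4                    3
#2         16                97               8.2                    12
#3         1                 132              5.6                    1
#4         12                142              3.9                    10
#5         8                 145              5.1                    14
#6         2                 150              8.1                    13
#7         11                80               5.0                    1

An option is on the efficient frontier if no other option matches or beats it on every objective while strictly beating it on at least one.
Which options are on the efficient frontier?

#1: not dominated.
#2: not dominated (best experience).
#3: not dominated.
#4: not dominated.
#5: dominated by #2 (experience 16≥8, salary ask 97≤145, interview score 8.2≥5.1, start delay 12≤14).
#6: dominated by #2 (experience 16≥2, salary ask 97≤150, interview score 8.2≥8.1, start delay 12≤13).
#7: not dominated (best salary ask).

#1, #2, #3, #4, #7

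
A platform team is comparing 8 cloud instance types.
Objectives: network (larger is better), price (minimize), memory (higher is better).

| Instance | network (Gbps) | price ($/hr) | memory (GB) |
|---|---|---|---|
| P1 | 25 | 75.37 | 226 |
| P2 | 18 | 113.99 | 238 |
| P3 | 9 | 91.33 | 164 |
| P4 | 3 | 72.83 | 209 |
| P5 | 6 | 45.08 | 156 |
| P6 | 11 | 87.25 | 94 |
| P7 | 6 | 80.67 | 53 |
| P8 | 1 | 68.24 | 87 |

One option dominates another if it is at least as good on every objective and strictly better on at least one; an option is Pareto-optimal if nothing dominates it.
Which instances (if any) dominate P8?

P5: network 6≥1, price 45.08≤68.24, memory 156≥87 — dominates P8.
Others (P1, P2, P3, P4, P6, P7) are each worse than P8 on at least one objective.

P5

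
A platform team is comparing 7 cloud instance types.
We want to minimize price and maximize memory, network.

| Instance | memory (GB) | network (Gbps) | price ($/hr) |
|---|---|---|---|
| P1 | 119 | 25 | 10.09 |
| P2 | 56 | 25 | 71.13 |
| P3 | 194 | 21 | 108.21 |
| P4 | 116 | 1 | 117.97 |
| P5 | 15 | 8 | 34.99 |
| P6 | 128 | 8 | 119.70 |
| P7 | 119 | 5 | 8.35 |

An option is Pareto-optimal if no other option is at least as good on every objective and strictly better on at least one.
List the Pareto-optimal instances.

P1, P3, P7

P1: not dominated.
P2: dominated by P1 (memory 119≥56, network 25≥25, price 10.09≤71.13).
P3: not dominated (best memory).
P4: dominated by P1 (memory 119≥116, network 25≥1, price 10.09≤117.97).
P5: dominated by P1 (memory 119≥15, network 25≥8, price 10.09≤34.99).
P6: dominated by P3 (memory 194≥128, network 21≥8, price 108.21≤119.70).
P7: not dominated (best price).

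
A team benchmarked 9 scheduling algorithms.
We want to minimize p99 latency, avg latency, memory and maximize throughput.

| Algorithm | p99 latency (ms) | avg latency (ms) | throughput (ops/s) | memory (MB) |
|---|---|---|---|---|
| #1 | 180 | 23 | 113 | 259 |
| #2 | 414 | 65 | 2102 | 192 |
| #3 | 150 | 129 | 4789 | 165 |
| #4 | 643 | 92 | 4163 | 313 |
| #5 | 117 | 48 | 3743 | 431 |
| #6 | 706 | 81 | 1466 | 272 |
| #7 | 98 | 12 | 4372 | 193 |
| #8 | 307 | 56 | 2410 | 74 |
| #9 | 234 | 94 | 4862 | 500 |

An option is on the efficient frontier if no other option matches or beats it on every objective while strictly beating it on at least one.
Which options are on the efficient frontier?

#1: dominated by #7 (p99 latency 98≤180, avg latency 12≤23, throughput 4372≥113, memory 193≤259).
#2: dominated by #8 (p99 latency 307≤414, avg latency 56≤65, throughput 2410≥2102, memory 74≤192).
#3: not dominated.
#4: dominated by #7 (p99 latency 98≤643, avg latency 12≤92, throughput 4372≥4163, memory 193≤313).
#5: dominated by #7 (p99 latency 98≤117, avg latency 12≤48, throughput 4372≥3743, memory 193≤431).
#6: dominated by #2 (p99 latency 414≤706, avg latency 65≤81, throughput 2102≥1466, memory 192≤272).
#7: not dominated (best p99 latency).
#8: not dominated (best memory).
#9: not dominated (best throughput).

#3, #7, #8, #9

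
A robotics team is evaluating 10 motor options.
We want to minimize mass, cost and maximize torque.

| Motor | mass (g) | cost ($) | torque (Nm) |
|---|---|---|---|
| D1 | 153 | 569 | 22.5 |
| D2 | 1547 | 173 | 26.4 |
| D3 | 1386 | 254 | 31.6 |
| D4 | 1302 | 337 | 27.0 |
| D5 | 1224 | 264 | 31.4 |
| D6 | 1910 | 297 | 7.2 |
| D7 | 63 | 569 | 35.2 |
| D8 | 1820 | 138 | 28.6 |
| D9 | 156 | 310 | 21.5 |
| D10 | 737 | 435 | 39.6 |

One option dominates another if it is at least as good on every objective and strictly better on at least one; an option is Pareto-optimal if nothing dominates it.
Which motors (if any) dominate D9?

none

D1: worse on cost (569 vs 310).
D2: worse on mass (1547 vs 156).
D3: worse on mass (1386 vs 156).
D4: worse on mass (1302 vs 156).
D5: worse on mass (1224 vs 156).
D6: worse on mass (1910 vs 156).
D7: worse on cost (569 vs 310).
D8: worse on mass (1820 vs 156).
D10: worse on mass (737 vs 156).
No option dominates D9.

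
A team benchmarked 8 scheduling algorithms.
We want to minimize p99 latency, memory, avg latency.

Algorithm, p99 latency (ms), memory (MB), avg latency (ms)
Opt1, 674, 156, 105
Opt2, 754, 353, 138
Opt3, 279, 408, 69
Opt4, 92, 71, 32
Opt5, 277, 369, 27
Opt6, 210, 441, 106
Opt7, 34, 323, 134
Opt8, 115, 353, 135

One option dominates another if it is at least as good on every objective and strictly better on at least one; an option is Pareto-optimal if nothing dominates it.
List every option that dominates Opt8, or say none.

Opt4: p99 latency 92≤115, memory 71≤353, avg latency 32≤135 — dominates Opt8.
Opt7: p99 latency 34≤115, memory 323≤353, avg latency 134≤135 — dominates Opt8.
Others (Opt1, Opt2, Opt3, Opt5, Opt6) are each worse than Opt8 on at least one objective.

Opt4, Opt7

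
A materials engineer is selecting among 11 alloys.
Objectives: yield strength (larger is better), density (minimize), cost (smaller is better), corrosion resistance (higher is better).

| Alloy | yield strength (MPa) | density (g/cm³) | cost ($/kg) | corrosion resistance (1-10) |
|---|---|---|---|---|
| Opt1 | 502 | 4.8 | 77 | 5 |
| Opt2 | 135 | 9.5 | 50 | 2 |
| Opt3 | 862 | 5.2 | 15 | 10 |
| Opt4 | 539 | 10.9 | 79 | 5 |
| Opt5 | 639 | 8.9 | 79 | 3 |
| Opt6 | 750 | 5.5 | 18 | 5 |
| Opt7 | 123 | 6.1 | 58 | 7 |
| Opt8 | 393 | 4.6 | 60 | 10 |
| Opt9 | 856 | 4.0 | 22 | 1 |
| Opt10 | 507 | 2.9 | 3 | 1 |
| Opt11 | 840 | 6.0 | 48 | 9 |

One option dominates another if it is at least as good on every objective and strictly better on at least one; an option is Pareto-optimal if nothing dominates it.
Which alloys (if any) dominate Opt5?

Opt3: yield strength 862≥639, density 5.2≤8.9, cost 15≤79, corrosion resistance 10≥3 — dominates Opt5.
Opt6: yield strength 750≥639, density 5.5≤8.9, cost 18≤79, corrosion resistance 5≥3 — dominates Opt5.
Opt11: yield strength 840≥639, density 6.0≤8.9, cost 48≤79, corrosion resistance 9≥3 — dominates Opt5.
Others (Opt1, Opt2, Opt4, Opt7, Opt8, Opt9, Opt10) are each worse than Opt5 on at least one objective.

Opt3, Opt6, Opt11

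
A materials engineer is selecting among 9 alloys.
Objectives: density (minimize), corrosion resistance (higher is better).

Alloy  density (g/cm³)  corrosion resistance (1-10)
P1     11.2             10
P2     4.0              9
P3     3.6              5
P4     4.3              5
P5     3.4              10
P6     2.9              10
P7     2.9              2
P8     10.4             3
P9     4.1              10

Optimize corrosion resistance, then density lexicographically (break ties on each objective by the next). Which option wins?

First maximize corrosion resistance: best is 10, kept {P1, P5, P6, P9}.
Then minimize density: best is 2.9, kept {P6}.

P6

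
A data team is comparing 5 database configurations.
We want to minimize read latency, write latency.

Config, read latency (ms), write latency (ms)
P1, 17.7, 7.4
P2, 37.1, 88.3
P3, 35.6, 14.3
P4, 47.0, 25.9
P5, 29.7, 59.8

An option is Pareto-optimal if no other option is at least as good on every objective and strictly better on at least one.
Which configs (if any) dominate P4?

P1, P3

P1: read latency 17.7≤47.0, write latency 7.4≤25.9 — dominates P4.
P3: read latency 35.6≤47.0, write latency 14.3≤25.9 — dominates P4.
Others (P2, P5) are each worse than P4 on at least one objective.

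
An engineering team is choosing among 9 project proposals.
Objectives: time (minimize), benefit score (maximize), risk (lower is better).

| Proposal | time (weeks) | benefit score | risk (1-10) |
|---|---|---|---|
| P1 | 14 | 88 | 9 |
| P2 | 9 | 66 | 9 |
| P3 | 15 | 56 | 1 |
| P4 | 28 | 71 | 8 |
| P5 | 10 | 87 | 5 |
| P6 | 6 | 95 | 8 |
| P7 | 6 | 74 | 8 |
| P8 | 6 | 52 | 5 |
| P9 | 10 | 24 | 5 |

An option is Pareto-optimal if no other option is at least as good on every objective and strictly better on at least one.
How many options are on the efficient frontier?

4

P1: dominated by P6 (time 6≤14, benefit score 95≥88, risk 8≤9).
P2: dominated by P6 (time 6≤9, benefit score 95≥66, risk 8≤9).
P3: not dominated (best risk).
P4: dominated by P5 (time 10≤28, benefit score 87≥71, risk 5≤8).
P5: not dominated.
P6: not dominated (best benefit score).
P7: dominated by P6 (time 6≤6, benefit score 95≥74, risk 8≤8).
P8: not dominated.
P9: dominated by P5 (time 10≤10, benefit score 87≥24, risk 5≤5).
Pareto-optimal: P3, P5, P6, P8 → 4.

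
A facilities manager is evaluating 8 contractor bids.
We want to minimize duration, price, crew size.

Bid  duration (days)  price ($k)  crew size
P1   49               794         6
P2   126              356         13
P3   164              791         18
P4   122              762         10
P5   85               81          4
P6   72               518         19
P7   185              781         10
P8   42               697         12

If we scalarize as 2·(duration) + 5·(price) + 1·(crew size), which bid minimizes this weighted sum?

P5

P1: 2·49 + 5·794 + 1·6 = 4074
P2: 2·126 + 5·356 + 1·13 = 2045
P3: 2·164 + 5·791 + 1·18 = 4301
P4: 2·122 + 5·762 + 1·10 = 4064
P5: 2·85 + 5·81 + 1·4 = 579
P6: 2·72 + 5·518 + 1·19 = 2753
P7: 2·185 + 5·781 + 1·10 = 4285
P8: 2·42 + 5·697 + 1·12 = 3581
Lowest: P5 at 579.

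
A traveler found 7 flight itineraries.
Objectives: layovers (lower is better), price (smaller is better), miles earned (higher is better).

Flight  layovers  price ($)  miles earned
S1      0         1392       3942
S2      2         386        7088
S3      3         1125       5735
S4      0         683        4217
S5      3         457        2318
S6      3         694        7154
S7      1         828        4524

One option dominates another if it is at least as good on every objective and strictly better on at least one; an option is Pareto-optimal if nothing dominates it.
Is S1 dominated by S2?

S2 vs S1: S2 is worse on layovers (2 vs 0), so it does not dominate S1.

No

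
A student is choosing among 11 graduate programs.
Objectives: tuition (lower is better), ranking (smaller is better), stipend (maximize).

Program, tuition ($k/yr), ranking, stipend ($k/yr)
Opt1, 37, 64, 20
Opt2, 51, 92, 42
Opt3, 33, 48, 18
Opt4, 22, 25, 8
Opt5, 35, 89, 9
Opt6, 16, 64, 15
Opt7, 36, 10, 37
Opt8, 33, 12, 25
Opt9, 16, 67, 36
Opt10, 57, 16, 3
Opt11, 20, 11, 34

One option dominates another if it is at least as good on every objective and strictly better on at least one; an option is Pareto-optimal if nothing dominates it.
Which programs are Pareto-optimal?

Opt1: dominated by Opt7 (tuition 36≤37, ranking 10≤64, stipend 37≥20).
Opt2: not dominated (best stipend).
Opt3: dominated by Opt8 (tuition 33≤33, ranking 12≤48, stipend 25≥18).
Opt4: dominated by Opt11 (tuition 20≤22, ranking 11≤25, stipend 34≥8).
Opt5: dominated by Opt3 (tuition 33≤35, ranking 48≤89, stipend 18≥9).
Opt6: not dominated.
Opt7: not dominated (best ranking).
Opt8: dominated by Opt11 (tuition 20≤33, ranking 11≤12, stipend 34≥25).
Opt9: not dominated.
Opt10: dominated by Opt7 (tuition 36≤57, ranking 10≤16, stipend 37≥3).
Opt11: not dominated.

Opt2, Opt6, Opt7, Opt9, Opt11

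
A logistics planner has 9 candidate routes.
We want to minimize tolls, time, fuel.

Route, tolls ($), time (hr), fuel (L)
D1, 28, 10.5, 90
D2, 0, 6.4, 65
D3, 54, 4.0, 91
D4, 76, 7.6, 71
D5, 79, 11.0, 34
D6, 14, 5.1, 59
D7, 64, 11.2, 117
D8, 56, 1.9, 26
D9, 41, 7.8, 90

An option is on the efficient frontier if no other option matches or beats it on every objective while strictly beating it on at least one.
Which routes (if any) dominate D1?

D2: tolls 0≤28, time 6.4≤10.5, fuel 65≤90 — dominates D1.
D6: tolls 14≤28, time 5.1≤10.5, fuel 59≤90 — dominates D1.
Others (D3, D4, D5, D7, D8, D9) are each worse than D1 on at least one objective.

D2, D6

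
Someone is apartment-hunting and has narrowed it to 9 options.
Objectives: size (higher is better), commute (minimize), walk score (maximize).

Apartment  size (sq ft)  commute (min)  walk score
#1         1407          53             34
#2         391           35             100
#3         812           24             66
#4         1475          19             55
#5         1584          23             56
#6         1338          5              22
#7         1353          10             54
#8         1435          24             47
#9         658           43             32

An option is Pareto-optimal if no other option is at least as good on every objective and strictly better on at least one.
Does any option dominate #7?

No

#1: worse on commute (53 vs 10).
#2: worse on size (391 vs 1353).
#3: worse on size (812 vs 1353).
#4: worse on commute (19 vs 10).
#5: worse on commute (23 vs 10).
#6: worse on size (1338 vs 1353).
#8: worse on commute (24 vs 10).
#9: worse on size (658 vs 1353).
No option is at least as good as #7 on every objective and strictly better on one.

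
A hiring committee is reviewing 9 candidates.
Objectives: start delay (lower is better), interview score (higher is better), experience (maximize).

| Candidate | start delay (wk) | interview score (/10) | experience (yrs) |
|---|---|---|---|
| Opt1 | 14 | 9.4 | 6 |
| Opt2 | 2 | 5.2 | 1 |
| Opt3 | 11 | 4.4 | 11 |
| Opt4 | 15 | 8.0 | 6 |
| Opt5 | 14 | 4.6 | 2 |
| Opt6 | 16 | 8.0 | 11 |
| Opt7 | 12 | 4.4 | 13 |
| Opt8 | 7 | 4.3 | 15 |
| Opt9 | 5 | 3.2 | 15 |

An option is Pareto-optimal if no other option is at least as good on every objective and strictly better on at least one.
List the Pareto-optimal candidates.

Opt1, Opt2, Opt3, Opt6, Opt7, Opt8, Opt9

Opt1: not dominated (best interview score).
Opt2: not dominated (best start delay).
Opt3: not dominated.
Opt4: dominated by Opt1 (start delay 14≤15, interview score 9.4≥8.0, experience 6≥6).
Opt5: dominated by Opt1 (start delay 14≤14, interview score 9.4≥4.6, experience 6≥2).
Opt6: not dominated.
Opt7: not dominated.
Opt8: not dominated.
Opt9: not dominated.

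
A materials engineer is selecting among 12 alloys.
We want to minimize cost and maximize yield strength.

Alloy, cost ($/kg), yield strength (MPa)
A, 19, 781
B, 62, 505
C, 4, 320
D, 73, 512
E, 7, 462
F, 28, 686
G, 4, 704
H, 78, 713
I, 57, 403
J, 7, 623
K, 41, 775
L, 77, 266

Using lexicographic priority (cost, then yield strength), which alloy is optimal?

G

First minimize cost: best is 4, kept {C, G}.
Then maximize yield strength: best is 704, kept {G}.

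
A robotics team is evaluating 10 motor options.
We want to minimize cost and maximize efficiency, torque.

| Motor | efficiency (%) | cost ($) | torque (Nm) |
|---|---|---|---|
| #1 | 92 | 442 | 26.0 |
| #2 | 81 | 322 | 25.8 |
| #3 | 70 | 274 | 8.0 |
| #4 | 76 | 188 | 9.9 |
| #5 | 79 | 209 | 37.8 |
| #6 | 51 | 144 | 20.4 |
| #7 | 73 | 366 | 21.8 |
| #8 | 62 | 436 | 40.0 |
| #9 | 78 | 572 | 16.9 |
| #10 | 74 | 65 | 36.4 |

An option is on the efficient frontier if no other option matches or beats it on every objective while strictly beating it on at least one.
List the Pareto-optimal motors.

#1: not dominated (best efficiency).
#2: not dominated.
#3: dominated by #4 (efficiency 76≥70, cost 188≤274, torque 9.9≥8.0).
#4: not dominated.
#5: not dominated.
#6: dominated by #10 (efficiency 74≥51, cost 65≤144, torque 36.4≥20.4).
#7: dominated by #2 (efficiency 81≥73, cost 322≤366, torque 25.8≥21.8).
#8: not dominated (best torque).
#9: dominated by #1 (efficiency 92≥78, cost 442≤572, torque 26.0≥16.9).
#10: not dominated (best cost).

#1, #2, #4, #5, #8, #10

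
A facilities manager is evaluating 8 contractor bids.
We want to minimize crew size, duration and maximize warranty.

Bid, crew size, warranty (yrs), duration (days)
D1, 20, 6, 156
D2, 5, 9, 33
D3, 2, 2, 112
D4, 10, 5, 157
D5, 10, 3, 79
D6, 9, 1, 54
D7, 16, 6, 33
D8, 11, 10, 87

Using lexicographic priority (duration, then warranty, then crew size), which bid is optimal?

D2

First minimize duration: best is 33, kept {D2, D7}.
Then maximize warranty: best is 9, kept {D2}.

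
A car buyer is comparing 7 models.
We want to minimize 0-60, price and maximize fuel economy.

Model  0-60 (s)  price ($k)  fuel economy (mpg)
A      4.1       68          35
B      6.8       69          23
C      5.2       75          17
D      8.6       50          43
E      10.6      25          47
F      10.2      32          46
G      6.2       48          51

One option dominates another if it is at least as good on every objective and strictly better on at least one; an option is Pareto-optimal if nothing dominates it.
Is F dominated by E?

E vs F: E is worse on 0-60 (10.6 vs 10.2), so it does not dominate F.

No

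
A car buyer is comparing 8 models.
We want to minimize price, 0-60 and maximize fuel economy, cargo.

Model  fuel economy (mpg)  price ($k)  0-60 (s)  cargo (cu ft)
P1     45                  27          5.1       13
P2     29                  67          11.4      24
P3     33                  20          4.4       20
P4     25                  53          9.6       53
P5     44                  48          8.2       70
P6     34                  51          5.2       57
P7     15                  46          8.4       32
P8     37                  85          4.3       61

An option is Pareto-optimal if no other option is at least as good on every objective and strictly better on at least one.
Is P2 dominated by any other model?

Yes

P5 vs P2: fuel economy 44≥29, price 48≤67, 0-60 8.2≤11.4, cargo 70≥24 — P5 is at least as good on every objective and strictly better on at least one, so P5 dominates P2.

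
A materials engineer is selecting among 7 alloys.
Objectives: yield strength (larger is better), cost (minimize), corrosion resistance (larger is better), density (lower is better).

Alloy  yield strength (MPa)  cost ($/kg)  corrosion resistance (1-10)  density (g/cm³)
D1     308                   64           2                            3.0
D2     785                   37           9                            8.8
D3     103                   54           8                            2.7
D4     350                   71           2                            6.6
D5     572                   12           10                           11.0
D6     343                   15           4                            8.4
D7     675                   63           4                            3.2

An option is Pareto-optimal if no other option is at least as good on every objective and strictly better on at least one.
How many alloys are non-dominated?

6

D1: not dominated.
D2: not dominated (best yield strength).
D3: not dominated (best density).
D4: dominated by D7 (yield strength 675≥350, cost 63≤71, corrosion resistance 4≥2, density 3.2≤6.6).
D5: not dominated (best cost).
D6: not dominated.
D7: not dominated.
Pareto-optimal: D1, D2, D3, D5, D6, D7 → 6.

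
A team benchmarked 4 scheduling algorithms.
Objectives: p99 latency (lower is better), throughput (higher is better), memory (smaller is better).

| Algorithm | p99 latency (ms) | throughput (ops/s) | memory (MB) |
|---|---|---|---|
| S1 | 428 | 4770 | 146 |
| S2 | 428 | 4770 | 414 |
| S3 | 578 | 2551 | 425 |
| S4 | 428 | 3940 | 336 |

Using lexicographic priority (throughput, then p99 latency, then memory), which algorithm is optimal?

First maximize throughput: best is 4770, kept {S1, S2}.
Then minimize p99 latency: best is 428, kept {S1, S2}.
Then minimize memory: best is 146, kept {S1}.

S1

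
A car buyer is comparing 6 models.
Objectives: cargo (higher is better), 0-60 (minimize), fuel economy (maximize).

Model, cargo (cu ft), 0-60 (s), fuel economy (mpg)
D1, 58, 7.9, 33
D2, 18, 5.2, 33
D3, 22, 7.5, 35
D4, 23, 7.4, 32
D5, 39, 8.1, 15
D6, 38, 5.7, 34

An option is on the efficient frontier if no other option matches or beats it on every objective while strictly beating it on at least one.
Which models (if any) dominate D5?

D1: cargo 58≥39, 0-60 7.9≤8.1, fuel economy 33≥15 — dominates D5.
Others (D2, D3, D4, D6) are each worse than D5 on at least one objective.

D1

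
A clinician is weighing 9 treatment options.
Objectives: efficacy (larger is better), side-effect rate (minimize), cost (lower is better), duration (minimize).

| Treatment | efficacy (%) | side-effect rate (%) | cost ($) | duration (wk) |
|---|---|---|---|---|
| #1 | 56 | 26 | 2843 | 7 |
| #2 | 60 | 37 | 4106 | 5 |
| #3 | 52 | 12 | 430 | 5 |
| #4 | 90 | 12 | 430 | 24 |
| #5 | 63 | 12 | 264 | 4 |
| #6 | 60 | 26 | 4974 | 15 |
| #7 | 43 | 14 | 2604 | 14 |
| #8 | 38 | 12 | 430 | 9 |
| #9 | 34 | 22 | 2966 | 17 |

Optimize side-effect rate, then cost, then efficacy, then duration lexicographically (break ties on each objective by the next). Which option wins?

#5

First minimize side-effect rate: best is 12, kept {#3, #4, #5, #8}.
Then minimize cost: best is 264, kept {#5}.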